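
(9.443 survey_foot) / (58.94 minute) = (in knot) 0.001582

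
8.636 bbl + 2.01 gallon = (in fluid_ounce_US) 4.668e+04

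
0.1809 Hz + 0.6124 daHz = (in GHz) 6.305e-09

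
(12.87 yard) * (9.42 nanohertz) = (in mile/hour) 2.48e-07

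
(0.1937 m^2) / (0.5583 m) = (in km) 0.0003469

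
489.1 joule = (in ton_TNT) 1.169e-07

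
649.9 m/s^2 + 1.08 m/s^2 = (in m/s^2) 651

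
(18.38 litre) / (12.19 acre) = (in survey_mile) 2.315e-10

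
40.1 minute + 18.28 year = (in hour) 1.601e+05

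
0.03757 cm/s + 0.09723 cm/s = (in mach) 3.959e-06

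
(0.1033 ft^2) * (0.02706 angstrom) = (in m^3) 2.597e-14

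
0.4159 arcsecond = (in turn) 3.209e-07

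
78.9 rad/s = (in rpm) 753.4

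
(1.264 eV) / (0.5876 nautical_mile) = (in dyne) 1.861e-17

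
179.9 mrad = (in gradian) 11.45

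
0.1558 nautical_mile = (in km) 0.2885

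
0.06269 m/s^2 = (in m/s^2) 0.06269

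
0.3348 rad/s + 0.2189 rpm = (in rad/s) 0.3577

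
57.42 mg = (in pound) 0.0001266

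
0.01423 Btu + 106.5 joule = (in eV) 7.584e+20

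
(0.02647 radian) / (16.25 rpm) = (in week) 2.572e-08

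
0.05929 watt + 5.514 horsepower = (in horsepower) 5.514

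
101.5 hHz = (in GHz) 1.015e-05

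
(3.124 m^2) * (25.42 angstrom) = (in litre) 7.941e-06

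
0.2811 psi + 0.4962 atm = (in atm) 0.5153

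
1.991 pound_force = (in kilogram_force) 0.9031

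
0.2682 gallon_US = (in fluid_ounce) 34.33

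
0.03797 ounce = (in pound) 0.002373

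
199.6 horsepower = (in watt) 1.488e+05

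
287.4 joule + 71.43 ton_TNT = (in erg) 2.989e+18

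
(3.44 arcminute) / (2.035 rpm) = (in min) 7.826e-05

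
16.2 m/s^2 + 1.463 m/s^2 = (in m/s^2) 17.66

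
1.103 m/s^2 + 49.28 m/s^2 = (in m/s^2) 50.38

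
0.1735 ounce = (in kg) 0.004919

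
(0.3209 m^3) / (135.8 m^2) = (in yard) 0.002584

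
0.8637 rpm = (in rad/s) 0.09045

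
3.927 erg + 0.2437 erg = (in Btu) 3.953e-10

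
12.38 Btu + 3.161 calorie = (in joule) 1.307e+04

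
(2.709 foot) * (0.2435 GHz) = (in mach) 5.905e+05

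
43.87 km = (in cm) 4.387e+06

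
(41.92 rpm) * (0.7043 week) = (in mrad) 1.87e+09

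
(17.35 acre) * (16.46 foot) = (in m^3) 3.523e+05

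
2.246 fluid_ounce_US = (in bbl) 0.0004178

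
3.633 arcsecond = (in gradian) 0.001121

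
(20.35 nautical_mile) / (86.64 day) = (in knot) 0.009787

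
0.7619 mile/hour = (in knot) 0.6621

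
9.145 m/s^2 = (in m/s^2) 9.145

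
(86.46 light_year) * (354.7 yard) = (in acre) 6.556e+16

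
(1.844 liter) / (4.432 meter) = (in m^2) 0.0004161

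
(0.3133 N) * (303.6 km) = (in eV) 5.937e+23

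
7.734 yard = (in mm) 7072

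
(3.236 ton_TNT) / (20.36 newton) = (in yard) 7.273e+08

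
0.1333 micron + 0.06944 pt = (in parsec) 7.982e-22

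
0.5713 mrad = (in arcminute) 1.964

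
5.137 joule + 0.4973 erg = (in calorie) 1.228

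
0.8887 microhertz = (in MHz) 8.887e-13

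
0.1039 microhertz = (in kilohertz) 1.039e-10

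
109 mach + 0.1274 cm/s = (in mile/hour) 8.302e+04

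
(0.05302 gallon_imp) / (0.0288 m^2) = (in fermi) 8.369e+12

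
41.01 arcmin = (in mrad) 11.93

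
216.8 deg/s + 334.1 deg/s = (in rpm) 91.82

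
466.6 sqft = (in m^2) 43.35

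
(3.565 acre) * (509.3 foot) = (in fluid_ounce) 7.573e+10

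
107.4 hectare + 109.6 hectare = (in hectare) 217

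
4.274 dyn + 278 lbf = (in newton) 1237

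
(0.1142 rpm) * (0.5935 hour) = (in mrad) 2.555e+04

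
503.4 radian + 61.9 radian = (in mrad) 5.653e+05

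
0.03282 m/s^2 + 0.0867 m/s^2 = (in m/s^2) 0.1195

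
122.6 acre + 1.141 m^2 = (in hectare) 49.61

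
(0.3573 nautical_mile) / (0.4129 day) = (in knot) 0.03606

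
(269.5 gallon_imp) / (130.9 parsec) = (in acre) 7.495e-23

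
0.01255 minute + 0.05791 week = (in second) 3.502e+04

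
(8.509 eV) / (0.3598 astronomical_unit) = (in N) 2.533e-29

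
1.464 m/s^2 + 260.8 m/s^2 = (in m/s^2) 262.3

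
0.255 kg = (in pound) 0.5622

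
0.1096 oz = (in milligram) 3107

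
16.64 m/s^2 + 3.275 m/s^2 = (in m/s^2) 19.91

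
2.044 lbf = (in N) 9.092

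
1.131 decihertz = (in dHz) 1.131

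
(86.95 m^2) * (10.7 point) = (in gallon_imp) 72.2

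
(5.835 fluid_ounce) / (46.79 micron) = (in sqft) 39.7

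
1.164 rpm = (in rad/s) 0.1219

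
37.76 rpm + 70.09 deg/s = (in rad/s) 5.178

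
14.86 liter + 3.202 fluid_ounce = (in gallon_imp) 3.29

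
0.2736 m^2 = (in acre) 6.761e-05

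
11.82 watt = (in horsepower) 0.01585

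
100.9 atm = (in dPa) 1.022e+08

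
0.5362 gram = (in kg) 0.0005362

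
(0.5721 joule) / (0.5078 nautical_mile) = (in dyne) 60.83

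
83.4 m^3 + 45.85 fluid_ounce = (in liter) 8.34e+04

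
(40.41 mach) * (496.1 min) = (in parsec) 1.327e-08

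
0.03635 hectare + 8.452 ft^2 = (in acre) 0.09002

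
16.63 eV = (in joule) 2.664e-18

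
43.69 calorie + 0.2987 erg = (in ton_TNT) 4.369e-08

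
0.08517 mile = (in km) 0.1371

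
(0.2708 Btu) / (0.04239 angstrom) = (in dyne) 6.74e+18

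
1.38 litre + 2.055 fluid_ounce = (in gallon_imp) 0.3169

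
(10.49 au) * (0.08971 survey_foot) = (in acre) 1.06e+07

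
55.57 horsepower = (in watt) 4.144e+04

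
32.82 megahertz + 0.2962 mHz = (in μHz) 3.282e+13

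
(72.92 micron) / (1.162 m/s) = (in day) 7.263e-10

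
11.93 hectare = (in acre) 29.48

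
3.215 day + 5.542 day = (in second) 7.566e+05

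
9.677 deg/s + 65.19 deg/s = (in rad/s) 1.307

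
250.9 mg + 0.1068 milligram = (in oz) 0.008854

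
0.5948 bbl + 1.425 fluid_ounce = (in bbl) 0.5951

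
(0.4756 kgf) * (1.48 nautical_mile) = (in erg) 1.278e+11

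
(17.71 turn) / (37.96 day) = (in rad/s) 3.393e-05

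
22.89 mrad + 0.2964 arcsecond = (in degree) 1.312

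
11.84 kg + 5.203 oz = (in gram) 1.199e+04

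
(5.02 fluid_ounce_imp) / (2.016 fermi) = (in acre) 1.748e+07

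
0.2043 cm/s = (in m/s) 0.002043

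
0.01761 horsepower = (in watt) 13.13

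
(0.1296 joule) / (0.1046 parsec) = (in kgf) 4.095e-18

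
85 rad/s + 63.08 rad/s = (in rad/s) 148.1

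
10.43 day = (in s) 9.012e+05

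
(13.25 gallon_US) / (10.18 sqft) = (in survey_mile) 3.295e-05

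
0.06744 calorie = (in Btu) 0.0002674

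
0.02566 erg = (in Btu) 2.432e-12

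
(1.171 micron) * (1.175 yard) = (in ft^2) 1.354e-05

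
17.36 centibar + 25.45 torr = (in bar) 0.2075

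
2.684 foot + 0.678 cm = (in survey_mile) 0.0005125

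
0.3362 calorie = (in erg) 1.407e+07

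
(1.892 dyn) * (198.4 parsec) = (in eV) 7.229e+32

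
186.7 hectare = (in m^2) 1.867e+06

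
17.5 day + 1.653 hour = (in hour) 421.7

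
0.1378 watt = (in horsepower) 0.0001848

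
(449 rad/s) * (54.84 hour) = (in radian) 8.864e+07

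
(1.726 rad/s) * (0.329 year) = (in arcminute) 6.156e+10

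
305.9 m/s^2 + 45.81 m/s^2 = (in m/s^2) 351.7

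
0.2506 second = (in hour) 6.961e-05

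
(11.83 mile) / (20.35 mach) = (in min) 0.04579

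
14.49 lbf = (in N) 64.45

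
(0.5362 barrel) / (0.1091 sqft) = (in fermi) 8.411e+15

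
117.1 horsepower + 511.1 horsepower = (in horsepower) 628.2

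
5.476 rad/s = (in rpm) 52.29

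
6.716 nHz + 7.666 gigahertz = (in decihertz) 7.666e+10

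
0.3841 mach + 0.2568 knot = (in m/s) 130.9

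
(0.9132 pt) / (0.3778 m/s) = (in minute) 1.421e-05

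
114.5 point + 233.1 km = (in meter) 2.331e+05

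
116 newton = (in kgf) 11.83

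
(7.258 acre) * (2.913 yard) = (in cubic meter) 7.824e+04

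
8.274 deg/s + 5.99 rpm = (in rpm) 7.369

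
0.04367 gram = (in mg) 43.67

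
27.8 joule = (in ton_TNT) 6.644e-09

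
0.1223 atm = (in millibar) 123.9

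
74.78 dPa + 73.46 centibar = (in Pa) 7.347e+04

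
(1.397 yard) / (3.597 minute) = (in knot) 0.01151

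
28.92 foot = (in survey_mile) 0.005477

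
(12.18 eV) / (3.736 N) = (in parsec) 1.693e-35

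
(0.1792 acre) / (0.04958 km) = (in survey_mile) 0.009089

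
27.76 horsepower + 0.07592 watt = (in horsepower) 27.76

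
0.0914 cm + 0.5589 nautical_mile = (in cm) 1.035e+05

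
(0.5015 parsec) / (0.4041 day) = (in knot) 8.615e+11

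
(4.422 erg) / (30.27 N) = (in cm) 1.461e-06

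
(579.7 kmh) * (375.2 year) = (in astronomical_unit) 12.74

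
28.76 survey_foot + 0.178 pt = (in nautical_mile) 0.004733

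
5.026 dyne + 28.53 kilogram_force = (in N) 279.8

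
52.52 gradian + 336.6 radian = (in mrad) 3.374e+05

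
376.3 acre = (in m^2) 1.523e+06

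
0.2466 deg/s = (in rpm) 0.0411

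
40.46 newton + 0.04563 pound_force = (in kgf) 4.146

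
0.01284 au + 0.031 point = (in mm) 1.921e+12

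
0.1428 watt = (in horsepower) 0.0001915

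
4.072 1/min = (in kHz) 6.787e-05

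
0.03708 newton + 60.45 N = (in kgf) 6.168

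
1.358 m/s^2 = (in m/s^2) 1.358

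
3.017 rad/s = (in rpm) 28.81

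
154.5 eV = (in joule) 2.475e-17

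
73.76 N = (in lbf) 16.58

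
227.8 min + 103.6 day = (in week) 14.82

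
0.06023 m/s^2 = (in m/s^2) 0.06023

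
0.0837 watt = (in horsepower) 0.0001122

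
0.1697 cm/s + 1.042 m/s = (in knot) 2.029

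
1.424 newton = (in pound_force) 0.3201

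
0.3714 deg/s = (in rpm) 0.0619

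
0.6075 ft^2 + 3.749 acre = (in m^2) 1.517e+04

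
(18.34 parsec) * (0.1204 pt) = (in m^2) 2.404e+13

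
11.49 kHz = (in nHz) 1.149e+13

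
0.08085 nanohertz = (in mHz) 8.085e-08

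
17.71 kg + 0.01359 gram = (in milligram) 1.771e+07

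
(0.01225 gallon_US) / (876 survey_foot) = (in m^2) 1.737e-07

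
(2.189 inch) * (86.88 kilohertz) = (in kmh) 1.739e+04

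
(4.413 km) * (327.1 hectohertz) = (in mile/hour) 3.229e+08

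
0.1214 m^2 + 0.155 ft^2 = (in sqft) 1.462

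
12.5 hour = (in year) 0.001427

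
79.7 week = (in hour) 1.339e+04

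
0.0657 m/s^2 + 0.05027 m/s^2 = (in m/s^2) 0.116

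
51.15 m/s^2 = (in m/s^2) 51.15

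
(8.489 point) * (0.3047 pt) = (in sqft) 3.465e-06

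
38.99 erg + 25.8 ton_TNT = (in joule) 1.079e+11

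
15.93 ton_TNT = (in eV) 4.16e+29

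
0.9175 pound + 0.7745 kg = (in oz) 42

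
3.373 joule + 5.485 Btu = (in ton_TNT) 1.384e-06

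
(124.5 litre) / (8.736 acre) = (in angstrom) 3.522e+04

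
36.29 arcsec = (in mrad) 0.1759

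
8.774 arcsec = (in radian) 4.254e-05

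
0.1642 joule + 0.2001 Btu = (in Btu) 0.2003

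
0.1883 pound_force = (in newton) 0.8376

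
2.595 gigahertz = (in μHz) 2.595e+15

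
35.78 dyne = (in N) 0.0003578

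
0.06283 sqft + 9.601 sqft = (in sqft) 9.664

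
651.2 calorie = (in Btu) 2.582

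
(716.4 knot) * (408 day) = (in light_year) 1.373e-06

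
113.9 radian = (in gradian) 7251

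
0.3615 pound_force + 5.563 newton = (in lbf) 1.612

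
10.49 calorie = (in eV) 2.739e+20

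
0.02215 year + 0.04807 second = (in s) 6.985e+05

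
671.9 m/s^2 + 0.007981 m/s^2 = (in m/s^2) 671.9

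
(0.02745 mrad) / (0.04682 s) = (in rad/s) 0.0005863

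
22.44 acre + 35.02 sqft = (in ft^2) 9.775e+05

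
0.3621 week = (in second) 2.19e+05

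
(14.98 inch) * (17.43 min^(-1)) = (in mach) 0.0003246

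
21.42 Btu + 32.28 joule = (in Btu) 21.45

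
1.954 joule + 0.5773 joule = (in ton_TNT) 6.05e-10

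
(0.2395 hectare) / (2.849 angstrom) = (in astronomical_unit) 56.19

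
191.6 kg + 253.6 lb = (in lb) 676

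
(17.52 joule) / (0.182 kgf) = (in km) 0.009816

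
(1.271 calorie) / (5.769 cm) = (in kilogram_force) 9.4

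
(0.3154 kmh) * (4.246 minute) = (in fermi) 2.232e+16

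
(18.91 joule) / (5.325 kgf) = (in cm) 36.21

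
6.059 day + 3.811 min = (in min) 8729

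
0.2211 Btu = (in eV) 1.456e+21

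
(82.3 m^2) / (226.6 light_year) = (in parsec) 1.244e-33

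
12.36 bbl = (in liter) 1965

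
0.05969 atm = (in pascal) 6048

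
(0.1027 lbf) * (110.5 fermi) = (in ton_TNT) 1.207e-23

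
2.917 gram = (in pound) 0.006431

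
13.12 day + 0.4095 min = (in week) 1.874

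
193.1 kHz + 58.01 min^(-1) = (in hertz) 1.931e+05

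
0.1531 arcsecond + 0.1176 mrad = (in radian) 0.0001183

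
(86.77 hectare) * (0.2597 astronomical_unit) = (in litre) 3.371e+19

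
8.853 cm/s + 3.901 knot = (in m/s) 2.095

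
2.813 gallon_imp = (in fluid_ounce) 432.4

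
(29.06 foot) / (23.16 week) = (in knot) 1.229e-06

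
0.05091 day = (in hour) 1.222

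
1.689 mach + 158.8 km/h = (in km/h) 2229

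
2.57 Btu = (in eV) 1.692e+22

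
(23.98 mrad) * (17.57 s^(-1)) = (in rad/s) 0.4213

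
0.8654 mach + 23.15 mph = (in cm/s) 3.05e+04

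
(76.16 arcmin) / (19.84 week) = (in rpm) 1.763e-08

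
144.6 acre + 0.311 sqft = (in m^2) 5.852e+05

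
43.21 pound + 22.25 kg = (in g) 4.185e+04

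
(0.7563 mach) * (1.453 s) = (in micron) 3.742e+08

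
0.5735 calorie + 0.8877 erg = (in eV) 1.498e+19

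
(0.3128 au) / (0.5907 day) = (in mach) 2693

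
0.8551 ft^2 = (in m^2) 0.07944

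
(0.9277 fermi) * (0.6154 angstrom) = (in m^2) 5.709e-26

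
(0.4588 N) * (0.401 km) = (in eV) 1.148e+21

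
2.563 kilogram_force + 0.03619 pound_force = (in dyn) 2.53e+06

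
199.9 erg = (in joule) 1.999e-05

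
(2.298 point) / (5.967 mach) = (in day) 4.618e-12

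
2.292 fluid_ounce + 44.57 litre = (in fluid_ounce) 1509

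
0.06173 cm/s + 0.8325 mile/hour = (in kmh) 1.342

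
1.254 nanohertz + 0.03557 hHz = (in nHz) 3.557e+09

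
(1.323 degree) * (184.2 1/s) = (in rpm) 40.62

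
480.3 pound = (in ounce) 7685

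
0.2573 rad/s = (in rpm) 2.457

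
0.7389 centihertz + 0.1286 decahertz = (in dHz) 12.93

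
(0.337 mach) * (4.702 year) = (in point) 4.823e+13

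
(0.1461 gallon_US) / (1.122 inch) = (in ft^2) 0.2089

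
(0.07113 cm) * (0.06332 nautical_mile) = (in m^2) 0.08341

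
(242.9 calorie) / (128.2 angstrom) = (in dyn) 7.927e+15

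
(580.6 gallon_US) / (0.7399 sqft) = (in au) 2.137e-10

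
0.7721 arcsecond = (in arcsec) 0.7721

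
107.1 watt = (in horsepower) 0.1436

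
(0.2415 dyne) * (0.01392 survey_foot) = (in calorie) 2.449e-09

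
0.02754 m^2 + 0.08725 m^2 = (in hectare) 1.148e-05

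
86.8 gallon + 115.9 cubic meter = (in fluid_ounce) 3.93e+06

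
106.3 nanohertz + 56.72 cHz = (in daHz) 0.05672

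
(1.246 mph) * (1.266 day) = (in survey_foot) 1.999e+05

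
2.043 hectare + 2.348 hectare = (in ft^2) 4.726e+05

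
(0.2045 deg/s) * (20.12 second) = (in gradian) 4.572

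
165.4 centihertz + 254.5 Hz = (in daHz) 25.62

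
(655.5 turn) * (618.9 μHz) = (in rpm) 24.34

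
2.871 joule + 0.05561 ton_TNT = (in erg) 2.327e+15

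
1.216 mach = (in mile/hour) 926.2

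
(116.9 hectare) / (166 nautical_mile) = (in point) 1.078e+04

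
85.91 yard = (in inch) 3093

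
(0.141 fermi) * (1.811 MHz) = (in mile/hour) 5.712e-10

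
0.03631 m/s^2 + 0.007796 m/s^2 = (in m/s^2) 0.04411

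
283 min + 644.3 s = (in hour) 4.896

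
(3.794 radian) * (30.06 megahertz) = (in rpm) 1.089e+09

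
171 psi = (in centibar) 1179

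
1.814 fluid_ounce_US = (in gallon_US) 0.01417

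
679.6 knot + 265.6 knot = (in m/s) 486.3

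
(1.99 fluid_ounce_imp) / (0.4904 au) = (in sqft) 8.296e-15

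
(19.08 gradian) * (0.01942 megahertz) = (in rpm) 5.558e+04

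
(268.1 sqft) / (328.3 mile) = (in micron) 47.14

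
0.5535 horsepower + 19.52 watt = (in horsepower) 0.5797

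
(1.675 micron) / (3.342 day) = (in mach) 1.704e-14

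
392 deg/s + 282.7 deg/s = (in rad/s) 11.78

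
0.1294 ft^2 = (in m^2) 0.01202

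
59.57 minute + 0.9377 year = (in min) 4.929e+05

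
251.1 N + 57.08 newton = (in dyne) 3.082e+07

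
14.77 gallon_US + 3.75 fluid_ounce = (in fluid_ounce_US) 1894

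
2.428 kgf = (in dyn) 2.381e+06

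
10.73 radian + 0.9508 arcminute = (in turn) 1.708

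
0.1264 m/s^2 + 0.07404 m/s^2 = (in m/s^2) 0.2004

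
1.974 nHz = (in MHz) 1.974e-15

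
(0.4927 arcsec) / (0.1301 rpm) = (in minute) 2.922e-06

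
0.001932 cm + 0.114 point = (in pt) 0.1688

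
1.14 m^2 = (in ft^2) 12.27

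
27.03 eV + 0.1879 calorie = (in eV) 4.907e+18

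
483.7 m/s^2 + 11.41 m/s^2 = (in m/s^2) 495.1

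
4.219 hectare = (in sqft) 4.541e+05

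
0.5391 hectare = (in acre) 1.332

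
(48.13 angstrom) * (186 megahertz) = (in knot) 1.74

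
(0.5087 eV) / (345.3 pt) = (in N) 6.691e-19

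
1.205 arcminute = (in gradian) 0.02231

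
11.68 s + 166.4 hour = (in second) 5.991e+05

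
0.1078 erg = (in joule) 1.078e-08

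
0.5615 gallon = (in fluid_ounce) 71.87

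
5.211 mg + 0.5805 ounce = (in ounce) 0.5807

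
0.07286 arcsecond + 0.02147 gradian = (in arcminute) 1.161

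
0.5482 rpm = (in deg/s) 3.289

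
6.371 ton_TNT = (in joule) 2.666e+10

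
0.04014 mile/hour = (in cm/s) 1.794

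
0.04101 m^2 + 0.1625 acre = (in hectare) 0.06577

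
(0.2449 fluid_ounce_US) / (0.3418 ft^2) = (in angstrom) 2.281e+06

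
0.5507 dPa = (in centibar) 5.507e-05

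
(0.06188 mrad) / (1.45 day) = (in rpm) 4.717e-09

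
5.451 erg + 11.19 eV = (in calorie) 1.303e-07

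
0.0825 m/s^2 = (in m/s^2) 0.0825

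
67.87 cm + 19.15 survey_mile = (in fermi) 3.082e+19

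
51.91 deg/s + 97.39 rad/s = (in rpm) 938.7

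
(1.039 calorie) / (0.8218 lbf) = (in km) 0.001189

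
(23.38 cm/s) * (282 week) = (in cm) 3.988e+09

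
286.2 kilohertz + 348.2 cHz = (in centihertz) 2.862e+07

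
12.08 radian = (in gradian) 769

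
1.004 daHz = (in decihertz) 100.4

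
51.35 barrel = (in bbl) 51.35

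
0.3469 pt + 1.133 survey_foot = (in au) 2.309e-12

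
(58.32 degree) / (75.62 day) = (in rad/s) 1.558e-07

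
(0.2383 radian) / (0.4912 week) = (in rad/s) 8.021e-07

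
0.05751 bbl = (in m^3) 0.009143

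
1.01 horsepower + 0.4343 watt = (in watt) 753.6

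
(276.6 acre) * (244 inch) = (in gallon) 1.833e+09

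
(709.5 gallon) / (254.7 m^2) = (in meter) 0.01054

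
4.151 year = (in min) 2.182e+06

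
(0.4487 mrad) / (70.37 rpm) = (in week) 1.007e-10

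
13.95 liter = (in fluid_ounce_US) 471.7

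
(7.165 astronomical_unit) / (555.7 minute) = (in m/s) 3.215e+07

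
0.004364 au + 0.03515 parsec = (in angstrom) 1.085e+25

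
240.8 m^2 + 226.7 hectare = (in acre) 560.2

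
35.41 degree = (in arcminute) 2125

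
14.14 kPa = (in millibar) 141.4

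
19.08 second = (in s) 19.08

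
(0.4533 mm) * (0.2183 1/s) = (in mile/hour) 0.0002214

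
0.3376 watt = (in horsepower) 0.0004527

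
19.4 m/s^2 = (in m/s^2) 19.4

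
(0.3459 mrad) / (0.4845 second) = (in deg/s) 0.04091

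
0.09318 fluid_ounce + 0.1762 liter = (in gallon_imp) 0.03936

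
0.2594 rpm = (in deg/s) 1.556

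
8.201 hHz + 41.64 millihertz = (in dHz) 8201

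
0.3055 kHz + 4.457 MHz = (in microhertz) 4.457e+12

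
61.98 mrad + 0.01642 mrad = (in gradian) 3.947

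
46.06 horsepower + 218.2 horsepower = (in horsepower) 264.3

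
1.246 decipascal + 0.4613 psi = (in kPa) 3.181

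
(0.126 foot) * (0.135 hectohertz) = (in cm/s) 51.85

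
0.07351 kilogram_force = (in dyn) 7.209e+04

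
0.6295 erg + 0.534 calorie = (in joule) 2.234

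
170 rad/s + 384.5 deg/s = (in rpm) 1687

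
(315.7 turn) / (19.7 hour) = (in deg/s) 1.603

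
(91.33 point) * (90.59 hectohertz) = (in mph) 652.9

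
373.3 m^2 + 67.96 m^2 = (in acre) 0.109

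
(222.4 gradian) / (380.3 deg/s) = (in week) 8.702e-07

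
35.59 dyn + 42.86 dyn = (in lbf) 0.0001764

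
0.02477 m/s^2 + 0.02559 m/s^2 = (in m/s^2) 0.05036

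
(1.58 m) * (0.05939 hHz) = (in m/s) 9.384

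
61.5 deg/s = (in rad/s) 1.073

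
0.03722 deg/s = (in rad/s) 0.0006496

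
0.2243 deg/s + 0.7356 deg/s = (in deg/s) 0.9599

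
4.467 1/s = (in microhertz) 4.467e+06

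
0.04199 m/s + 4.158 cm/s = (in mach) 0.0002454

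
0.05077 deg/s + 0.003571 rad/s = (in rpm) 0.04256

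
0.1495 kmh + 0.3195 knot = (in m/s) 0.2059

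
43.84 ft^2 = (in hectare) 0.0004073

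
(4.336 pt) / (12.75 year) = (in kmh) 1.37e-11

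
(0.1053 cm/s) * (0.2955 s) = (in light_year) 3.289e-20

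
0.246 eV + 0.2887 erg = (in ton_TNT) 6.9e-18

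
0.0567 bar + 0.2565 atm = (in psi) 4.592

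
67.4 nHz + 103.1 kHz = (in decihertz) 1.031e+06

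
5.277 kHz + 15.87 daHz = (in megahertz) 0.005436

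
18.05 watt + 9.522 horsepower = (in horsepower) 9.546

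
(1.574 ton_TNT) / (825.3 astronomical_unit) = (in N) 5.334e-05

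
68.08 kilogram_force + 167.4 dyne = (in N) 667.6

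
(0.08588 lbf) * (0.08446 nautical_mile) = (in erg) 5.975e+08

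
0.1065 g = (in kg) 0.0001065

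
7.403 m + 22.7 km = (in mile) 14.11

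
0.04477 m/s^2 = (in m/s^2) 0.04477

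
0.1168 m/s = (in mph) 0.2613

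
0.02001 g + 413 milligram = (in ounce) 0.01527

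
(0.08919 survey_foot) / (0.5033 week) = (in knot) 1.736e-07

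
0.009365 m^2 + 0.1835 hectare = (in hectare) 0.1835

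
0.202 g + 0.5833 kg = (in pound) 1.286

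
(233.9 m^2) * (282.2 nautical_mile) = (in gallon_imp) 2.689e+10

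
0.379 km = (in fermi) 3.79e+17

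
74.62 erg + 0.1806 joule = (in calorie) 0.04317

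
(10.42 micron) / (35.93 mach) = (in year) 2.701e-17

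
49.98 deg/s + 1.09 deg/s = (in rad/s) 0.8913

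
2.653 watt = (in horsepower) 0.003558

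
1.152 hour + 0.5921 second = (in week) 0.006858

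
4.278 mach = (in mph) 3258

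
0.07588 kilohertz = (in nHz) 7.588e+10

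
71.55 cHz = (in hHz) 0.007155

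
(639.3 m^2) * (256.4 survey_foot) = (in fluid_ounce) 1.689e+09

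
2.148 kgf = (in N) 21.06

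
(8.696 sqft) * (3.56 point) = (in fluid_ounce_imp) 35.71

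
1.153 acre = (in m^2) 4666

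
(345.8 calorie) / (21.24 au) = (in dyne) 4.553e-05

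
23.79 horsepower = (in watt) 1.774e+04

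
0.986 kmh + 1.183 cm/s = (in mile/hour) 0.6391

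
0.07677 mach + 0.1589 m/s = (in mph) 58.83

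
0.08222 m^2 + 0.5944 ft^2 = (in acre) 3.396e-05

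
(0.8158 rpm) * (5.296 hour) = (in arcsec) 3.36e+08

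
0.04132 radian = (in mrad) 41.32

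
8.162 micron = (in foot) 2.678e-05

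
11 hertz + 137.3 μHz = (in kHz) 0.011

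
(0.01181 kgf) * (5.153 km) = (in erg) 5.968e+09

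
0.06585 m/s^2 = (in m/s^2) 0.06585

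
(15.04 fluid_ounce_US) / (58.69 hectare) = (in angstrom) 7.579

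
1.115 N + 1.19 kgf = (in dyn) 1.278e+06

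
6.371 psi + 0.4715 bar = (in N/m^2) 9.108e+04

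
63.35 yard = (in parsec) 1.877e-15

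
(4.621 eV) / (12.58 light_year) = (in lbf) 1.398e-36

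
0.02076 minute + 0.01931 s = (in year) 4.011e-08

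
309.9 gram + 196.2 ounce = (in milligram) 5.872e+06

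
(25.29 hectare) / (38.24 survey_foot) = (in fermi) 2.17e+19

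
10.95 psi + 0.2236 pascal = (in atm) 0.7451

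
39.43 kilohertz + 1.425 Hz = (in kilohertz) 39.43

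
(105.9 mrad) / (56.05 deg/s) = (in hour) 3.007e-05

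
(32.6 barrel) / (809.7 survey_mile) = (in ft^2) 4.281e-05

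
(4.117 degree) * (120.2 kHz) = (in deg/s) 4.949e+05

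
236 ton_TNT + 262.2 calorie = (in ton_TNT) 236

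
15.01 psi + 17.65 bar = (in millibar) 1.868e+04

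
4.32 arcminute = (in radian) 0.001257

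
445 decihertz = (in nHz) 4.45e+10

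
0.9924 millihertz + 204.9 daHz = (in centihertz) 2.049e+05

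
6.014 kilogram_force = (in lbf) 13.26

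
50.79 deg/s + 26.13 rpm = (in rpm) 34.59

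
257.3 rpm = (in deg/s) 1544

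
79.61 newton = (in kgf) 8.118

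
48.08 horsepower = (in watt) 3.585e+04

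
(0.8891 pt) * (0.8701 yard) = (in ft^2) 0.002686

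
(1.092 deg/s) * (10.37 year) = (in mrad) 6.233e+09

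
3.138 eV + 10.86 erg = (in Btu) 1.029e-09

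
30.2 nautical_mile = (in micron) 5.593e+10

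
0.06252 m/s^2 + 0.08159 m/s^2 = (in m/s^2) 0.1441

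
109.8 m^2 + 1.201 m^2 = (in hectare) 0.0111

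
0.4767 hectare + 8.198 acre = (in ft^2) 4.084e+05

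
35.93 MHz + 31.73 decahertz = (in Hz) 3.593e+07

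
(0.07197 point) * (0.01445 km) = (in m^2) 0.0003669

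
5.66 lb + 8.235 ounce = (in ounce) 98.8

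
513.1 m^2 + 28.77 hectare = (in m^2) 2.882e+05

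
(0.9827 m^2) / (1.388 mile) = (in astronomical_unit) 2.941e-15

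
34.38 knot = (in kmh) 63.67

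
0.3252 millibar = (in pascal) 32.52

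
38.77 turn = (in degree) 1.396e+04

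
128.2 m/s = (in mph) 286.8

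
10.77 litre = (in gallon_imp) 2.369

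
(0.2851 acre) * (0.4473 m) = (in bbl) 3246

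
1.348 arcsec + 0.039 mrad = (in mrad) 0.04554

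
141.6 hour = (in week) 0.8429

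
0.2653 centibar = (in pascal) 265.3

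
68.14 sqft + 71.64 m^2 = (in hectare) 0.007797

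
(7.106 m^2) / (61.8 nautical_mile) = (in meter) 6.209e-05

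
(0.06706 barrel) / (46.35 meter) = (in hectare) 2.3e-08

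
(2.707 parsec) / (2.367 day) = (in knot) 7.939e+11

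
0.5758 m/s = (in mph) 1.288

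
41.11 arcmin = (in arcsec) 2467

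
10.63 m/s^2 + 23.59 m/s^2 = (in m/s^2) 34.22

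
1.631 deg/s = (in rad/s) 0.02847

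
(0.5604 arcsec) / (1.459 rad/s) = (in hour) 5.173e-10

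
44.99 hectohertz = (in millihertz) 4.499e+06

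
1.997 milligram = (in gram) 0.001997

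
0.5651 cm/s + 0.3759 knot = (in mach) 0.0005845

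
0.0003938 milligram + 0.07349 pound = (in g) 33.33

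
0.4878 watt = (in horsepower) 0.0006542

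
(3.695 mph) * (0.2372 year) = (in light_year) 1.306e-09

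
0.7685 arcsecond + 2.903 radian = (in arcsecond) 5.988e+05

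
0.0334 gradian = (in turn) 8.35e-05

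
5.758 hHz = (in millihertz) 5.758e+05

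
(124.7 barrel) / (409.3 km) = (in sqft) 0.0005214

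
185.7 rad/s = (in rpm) 1773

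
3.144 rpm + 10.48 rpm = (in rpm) 13.62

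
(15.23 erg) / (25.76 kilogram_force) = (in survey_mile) 3.746e-12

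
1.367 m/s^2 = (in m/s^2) 1.367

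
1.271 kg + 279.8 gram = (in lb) 3.419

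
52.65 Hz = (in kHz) 0.05265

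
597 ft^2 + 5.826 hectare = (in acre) 14.41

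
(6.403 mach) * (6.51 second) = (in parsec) 4.6e-13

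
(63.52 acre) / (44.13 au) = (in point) 0.0001104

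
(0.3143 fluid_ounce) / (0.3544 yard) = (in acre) 7.088e-09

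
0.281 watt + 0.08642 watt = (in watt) 0.3674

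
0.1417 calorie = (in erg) 5.929e+06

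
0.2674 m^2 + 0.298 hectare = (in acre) 0.7364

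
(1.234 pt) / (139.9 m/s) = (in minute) 5.186e-08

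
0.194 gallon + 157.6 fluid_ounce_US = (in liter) 5.395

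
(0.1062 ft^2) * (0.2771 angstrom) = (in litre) 2.734e-10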